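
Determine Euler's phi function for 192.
64

192 = 2^6 × 3
φ(n) = n × ∏(1 - 1/p) for each prime p dividing n
φ(192) = 192 × (1 - 1/2) × (1 - 1/3) = 64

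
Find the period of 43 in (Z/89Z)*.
88

89 is prime, so ord(43) divides φ(89) = 88.
Divisors of 88: 1, 2, 4, 8, 11, 22, 44, 88.
Repeated squaring: 43^1 ≡ 43, 43^2 ≡ 69, 43^4 ≡ 44, 43^8 ≡ 67, 43^16 ≡ 39, 43^32 ≡ 8, 43^64 ≡ 64 (mod 89).
Test 43^d mod 89 for each divisor d in increasing order:
43^1 ≡ 43
43^2 ≡ 69
43^4 ≡ 44
43^8 ≡ 67
43^11 = 43^8·43^2·43^1 ≡ 52
43^22 = 43^16·43^4·43^2 ≡ 34
43^44 = 43^32·43^8·43^4 ≡ 88
43^88 = 43^64·43^16·43^8 ≡ 1  ← first divisor giving 1
The order is 88.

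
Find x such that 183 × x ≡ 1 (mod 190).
27

gcd(183, 190) = 1, so the inverse exists.
Extended Euclidean algorithm on (190, 183):
190 = 1 × 183 + 7  ⟹  7 = (1)·190 + (-1)·183
183 = 26 × 7 + 1  ⟹  1 = (-26)·190 + (27)·183
So (27)·183 ≡ 1 (mod 190), i.e. 183^(-1) ≡ 27 (mod 190).
Check: 183 × 27 = 4941 ≡ 1 (mod 190)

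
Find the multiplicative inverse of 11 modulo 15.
11

gcd(11, 15) = 1, so the inverse exists.
Extended Euclidean algorithm on (15, 11):
15 = 1 × 11 + 4  ⟹  4 = (1)·15 + (-1)·11
11 = 2 × 4 + 3  ⟹  3 = (-2)·15 + (3)·11
4 = 1 × 3 + 1  ⟹  1 = (3)·15 + (-4)·11
So (-4)·11 ≡ 1 (mod 15), i.e. 11^(-1) ≡ -4 ≡ 11 (mod 15).
Check: 11 × 11 = 121 ≡ 1 (mod 15)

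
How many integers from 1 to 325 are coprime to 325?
240

325 = 5^2 × 13
φ(n) = n × ∏(1 - 1/p) for each prime p dividing n
φ(325) = 325 × (1 - 1/5) × (1 - 1/13) = 240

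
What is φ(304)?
144

304 = 2^4 × 19
φ(n) = n × ∏(1 - 1/p) for each prime p dividing n
φ(304) = 304 × (1 - 1/2) × (1 - 1/19) = 144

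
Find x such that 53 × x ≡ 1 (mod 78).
53

gcd(53, 78) = 1, so the inverse exists.
Extended Euclidean algorithm on (78, 53):
78 = 1 × 53 + 25  ⟹  25 = (1)·78 + (-1)·53
53 = 2 × 25 + 3  ⟹  3 = (-2)·78 + (3)·53
25 = 8 × 3 + 1  ⟹  1 = (17)·78 + (-25)·53
So (-25)·53 ≡ 1 (mod 78), i.e. 53^(-1) ≡ -25 ≡ 53 (mod 78).
Check: 53 × 53 = 2809 ≡ 1 (mod 78)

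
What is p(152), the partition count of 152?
49686288421

p(n) counts ways to write n as a sum of positive integers (order ignored).
Euler's pentagonal recurrence: p(k) = p(k-1) + p(k-2) - p(k-5) - p(k-7) + p(k-12) + p(k-15) - ... (offsets j(3j∓1)/2, signs ++--, p(0)=1, p(<0)=0).
DP table for k = 0..151: p(0)=1, p(1)=1, p(2)=2, p(3)=3, p(4)=5, p(5)=7, p(6)=11, p(7)=15, p(8)=22, p(9)=30, p(10)=42, p(11)=56, p(12)=77, p(13)=101, p(14)=135, p(15)=176, p(16)=231, p(17)=297, p(18)=385, p(19)=490, p(20)=627, p(21)=792, p(22)=1002, p(23)=1255, p(24)=1575, p(25)=1958, p(26)=2436, p(27)=3010, p(28)=3718, p(29)=4565, p(30)=5604, p(31)=6842, p(32)=8349, p(33)=10143, p(34)=12310, p(35)=14883, p(36)=17977, p(37)=21637, p(38)=26015, p(39)=31185, p(40)=37338, p(41)=44583, p(42)=53174, p(43)=63261, p(44)=75175, p(45)=89134, p(46)=105558, p(47)=124754, p(48)=147273, p(49)=173525, p(50)=204226, p(51)=239943, p(52)=281589, p(53)=329931, p(54)=386155, p(55)=451276, p(56)=526823, p(57)=614154, p(58)=715220, p(59)=831820, p(60)=966467, p(61)=1121505, p(62)=1300156, p(63)=1505499, p(64)=1741630, p(65)=2012558, p(66)=2323520, p(67)=2679689, p(68)=3087735, p(69)=3554345, p(70)=4087968, p(71)=4697205, p(72)=5392783, p(73)=6185689, p(74)=7089500, p(75)=8118264, p(76)=9289091, p(77)=10619863, p(78)=12132164, p(79)=13848650, p(80)=15796476, p(81)=18004327, p(82)=20506255, p(83)=23338469, p(84)=26543660, p(85)=30167357, p(86)=34262962, p(87)=38887673, p(88)=44108109, p(89)=49995925, p(90)=56634173, p(91)=64112359, p(92)=72533807, p(93)=82010177, p(94)=92669720, p(95)=104651419, p(96)=118114304, p(97)=133230930, p(98)=150198136, p(99)=169229875, p(100)=190569292, p(101)=214481126, p(102)=241265379, p(103)=271248950, p(104)=304801365, p(105)=342325709, p(106)=384276336, p(107)=431149389, p(108)=483502844, p(109)=541946240, p(110)=607163746, p(111)=679903203, p(112)=761002156, p(113)=851376628, p(114)=952050665, p(115)=1064144451, p(116)=1188908248, p(117)=1327710076, p(118)=1482074143, p(119)=1653668665, p(120)=1844349560, p(121)=2056148051, p(122)=2291320912, p(123)=2552338241, p(124)=2841940500, p(125)=3163127352, p(126)=3519222692, p(127)=3913864295, p(128)=4351078600, p(129)=4835271870, p(130)=5371315400, p(131)=5964539504, p(132)=6620830889, p(133)=7346629512, p(134)=8149040695, p(135)=9035836076, p(136)=10015581680, p(137)=11097645016, p(138)=12292341831, p(139)=13610949895, p(140)=15065878135, p(141)=16670689208, p(142)=18440293320, p(143)=20390982757, p(144)=22540654445, p(145)=24908858009, p(146)=27517052599, p(147)=30388671978, p(148)=33549419497, p(149)=37027355200, p(150)=40853235313, p(151)=45060624582.
Final step: p(152) = p(151) + p(150) - p(147) - p(145) + p(140) + p(137) - p(130) - p(126) + p(117) + p(112) - p(101) - p(95) + p(82) + p(75) - p(60) - p(52) + p(35) + p(26) - p(7)
= 45060624582 + 40853235313 - 30388671978 - 24908858009 + 15065878135 + 11097645016 - 5371315400 - 3519222692 + 1327710076 + 761002156 - 214481126 - 104651419 + 20506255 + 8118264 - 966467 - 281589 + 14883 + 2436 - 15
= 49686288421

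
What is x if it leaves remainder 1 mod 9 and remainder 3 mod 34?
37

Using Chinese Remainder Theorem:
M = 9 × 34 = 306
M1 = 34, M2 = 9
y1 = 34^(-1) mod 9 = 4
y2 = 9^(-1) mod 34 = 19
x = (1×34×4 + 3×9×19) mod 306 = 37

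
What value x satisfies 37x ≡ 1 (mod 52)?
45

gcd(37, 52) = 1, so the inverse exists.
Extended Euclidean algorithm on (52, 37):
52 = 1 × 37 + 15  ⟹  15 = (1)·52 + (-1)·37
37 = 2 × 15 + 7  ⟹  7 = (-2)·52 + (3)·37
15 = 2 × 7 + 1  ⟹  1 = (5)·52 + (-7)·37
So (-7)·37 ≡ 1 (mod 52), i.e. 37^(-1) ≡ -7 ≡ 45 (mod 52).
Check: 37 × 45 = 1665 ≡ 1 (mod 52)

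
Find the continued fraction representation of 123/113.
[1; 11, 3, 3]

Euclidean algorithm steps:
123 = 1 × 113 + 10
113 = 11 × 10 + 3
10 = 3 × 3 + 1
3 = 3 × 1 + 0
Continued fraction: [1; 11, 3, 3]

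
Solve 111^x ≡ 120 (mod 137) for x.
38

Baby-step giant-step with step n = ⌈√137⌉ = 12.
Baby steps 111^j mod 137 (j:value) for j=0..11: 0:1, 1:111, 2:128, 3:97, 4:81, 5:86, 6:93, 7:48, 8:122, 9:116, 10:135, 11:52.
Giant-step multiplier: 111^(-12) ≡ 111^(136-12) = 111^124 ≡ 99 (mod 137).
Giant steps γ_i = 120·99^i mod 137: γ_0=120, γ_1=98, γ_2=112, γ_3=128 (in table at j=2).
x = i·n + j = 3·12 + 2 = 38.
Check: 111^38 ≡ 120 (mod 137).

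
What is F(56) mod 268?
77

Matrix identity: Q^n = [[F_(n+1), F_n], [F_n, F_(n-1)]] with Q = [[1,1],[1,0]].
n = 56 = 111000₂. Square-and-multiply, entries mod 268:
Q^1 = [[1,1],[1,0]]
Q^3 = (Q^1)²·Q = [[3,2],[2,1]]
Q^7 = (Q^3)²·Q = [[21,13],[13,8]]
Q^14 = (Q^7)² = [[74,109],[109,233]]
Q^28 = (Q^14)² = [[205,231],[231,242]]
Q^56 = (Q^28)² = [[246,77],[77,169]]
F_56 mod 268 = Q^56[0][1] = 77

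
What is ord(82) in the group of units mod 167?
166

167 is prime, so ord(82) divides φ(167) = 166.
Divisors of 166: 1, 2, 83, 166.
Repeated squaring: 82^1 ≡ 82, 82^2 ≡ 44, 82^4 ≡ 99, 82^8 ≡ 115, 82^16 ≡ 32, 82^32 ≡ 22, 82^64 ≡ 150, 82^128 ≡ 122 (mod 167).
Test 82^d mod 167 for each divisor d in increasing order:
82^1 ≡ 82
82^2 ≡ 44
82^83 = 82^64·82^16·82^2·82^1 ≡ 166
82^166 = 82^128·82^32·82^4·82^2 ≡ 1  ← first divisor giving 1
The order is 166.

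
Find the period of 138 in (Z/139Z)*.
2

139 is prime, so ord(138) divides φ(139) = 138.
Divisors of 138: 1, 2, 3, 6, 23, 46, 69, 138.
Repeated squaring: 138^1 ≡ 138, 138^2 ≡ 1, 138^4 ≡ 1, 138^8 ≡ 1, 138^16 ≡ 1, 138^32 ≡ 1, 138^64 ≡ 1, 138^128 ≡ 1 (mod 139).
Test 138^d mod 139 for each divisor d in increasing order:
138^1 ≡ 138
138^2 ≡ 1  ← first divisor giving 1
The order is 2.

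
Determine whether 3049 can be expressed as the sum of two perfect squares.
32² + 45² (a=32, b=45)

Factorization: 3049 = 3049
By Fermat: n is sum of two squares iff every prime p ≡ 3 (mod 4) appears to even power.
All primes ≡ 3 (mod 4) appear to even power.
Search a = 0, 1, 2, … for 3049 - a² a perfect square: first hit at a = 32: 3049 - 1024 = 2025 = 45².
3049 = 32² + 45² = 1024 + 2025 ✓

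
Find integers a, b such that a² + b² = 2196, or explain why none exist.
30² + 36² (a=30, b=36)

Factorization: 2196 = 2^2 × 3^2 × 61
By Fermat: n is sum of two squares iff every prime p ≡ 3 (mod 4) appears to even power.
All primes ≡ 3 (mod 4) appear to even power.
Search a = 0, 1, 2, … for 2196 - a² a perfect square: first hit at a = 30: 2196 - 900 = 1296 = 36².
2196 = 30² + 36² = 900 + 1296 ✓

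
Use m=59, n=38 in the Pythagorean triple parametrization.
(2037, 4484, 4925)

Euclid's formula: a = m² - n², b = 2mn, c = m² + n²
m = 59, n = 38
a = 59² - 38² = 3481 - 1444 = 2037
b = 2 × 59 × 38 = 4484
c = 59² + 38² = 3481 + 1444 = 4925
Verification: 2037² + 4484² = 4149369 + 20106256 = 24255625 = 4925² ✓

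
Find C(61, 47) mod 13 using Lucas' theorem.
10

Using Lucas' theorem:
Write n=61 and k=47 in base 13:
n in base 13: [4, 9]
k in base 13: [3, 8]
C(61,47) mod 13 = ∏ C(n_i, k_i) mod 13
Digit binomials (mod 13): C(4,3) = 4; C(9,8) = 9
Product: 4 × 9 = 36 ≡ 10 (mod 13)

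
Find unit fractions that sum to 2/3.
1/2 + 1/6

Greedy algorithm:
2/3: ceiling(3/2) = 2, use 1/2
1/6: ceiling(6/1) = 6, use 1/6
Result: 2/3 = 1/2 + 1/6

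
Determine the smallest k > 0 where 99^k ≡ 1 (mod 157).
13

157 is prime, so ord(99) divides φ(157) = 156.
Divisors of 156: 1, 2, 3, 4, 6, 12, 13, 26, 39, 52, 78, 156.
Repeated squaring: 99^1 ≡ 99, 99^2 ≡ 67, 99^4 ≡ 93, 99^8 ≡ 14, 99^16 ≡ 39, 99^32 ≡ 108, 99^64 ≡ 46, 99^128 ≡ 75 (mod 157).
Test 99^d mod 157 for each divisor d in increasing order:
99^1 ≡ 99
99^2 ≡ 67
99^3 = 99^2·99^1 ≡ 39
99^4 ≡ 93
99^6 = 99^4·99^2 ≡ 108
99^12 = 99^8·99^4 ≡ 46
99^13 = 99^8·99^4·99^1 ≡ 1  ← first divisor giving 1
The order is 13.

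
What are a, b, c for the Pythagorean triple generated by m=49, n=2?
(2397, 196, 2405)

Euclid's formula: a = m² - n², b = 2mn, c = m² + n²
m = 49, n = 2
a = 49² - 2² = 2401 - 4 = 2397
b = 2 × 49 × 2 = 196
c = 49² + 2² = 2401 + 4 = 2405
Verification: 2397² + 196² = 5745609 + 38416 = 5784025 = 2405² ✓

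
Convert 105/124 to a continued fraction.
[0; 1, 5, 1, 1, 9]

Euclidean algorithm steps:
105 = 0 × 124 + 105
124 = 1 × 105 + 19
105 = 5 × 19 + 10
19 = 1 × 10 + 9
10 = 1 × 9 + 1
9 = 9 × 1 + 0
Continued fraction: [0; 1, 5, 1, 1, 9]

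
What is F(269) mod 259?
72

Matrix identity: Q^n = [[F_(n+1), F_n], [F_n, F_(n-1)]] with Q = [[1,1],[1,0]].
n = 269 = 100001101₂. Square-and-multiply, entries mod 259:
Q^1 = [[1,1],[1,0]]
Q^2 = (Q^1)² = [[2,1],[1,1]]
Q^4 = (Q^2)² = [[5,3],[3,2]]
Q^8 = (Q^4)² = [[34,21],[21,13]]
Q^16 = (Q^8)² = [[43,210],[210,92]]
Q^33 = (Q^16)²·Q = [[225,106],[106,119]]
Q^67 = (Q^33)²·Q = [[164,219],[219,204]]
Q^134 = (Q^67)² = [[6,43],[43,222]]
Q^269 = (Q^134)²·Q = [[34,72],[72,221]]
F_269 mod 259 = Q^269[0][1] = 72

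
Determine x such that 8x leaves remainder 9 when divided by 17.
x ≡ 16 (mod 17)

gcd(8, 17) = 1, which divides 9, so solutions exist.
Find 8^(-1) mod 17 by the extended Euclidean algorithm:
17 = 2 × 8 + 1  ⟹  1 = (1)·17 + (-2)·8
So (-2)·8 ≡ 1 (mod 17), i.e. 8^(-1) ≡ -2 ≡ 15 (mod 17).
x ≡ 15 × 9 = 135 ≡ 16 (mod 17).
Check: 8 × 16 = 128 ≡ 9 (mod 17).
Unique solution: x ≡ 16 (mod 17)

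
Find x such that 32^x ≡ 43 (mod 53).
46

Baby-step giant-step with step n = ⌈√53⌉ = 8.
Baby steps 32^j mod 53 (j:value) for j=0..7: 0:1, 1:32, 2:17, 3:14, 4:24, 5:26, 6:37, 7:18.
Giant-step multiplier: 32^(-8) ≡ 32^(52-8) = 32^44 ≡ 15 (mod 53).
Giant steps γ_i = 43·15^i mod 53: γ_0=43, γ_1=9, γ_2=29, γ_3=11, γ_4=6, γ_5=37 (in table at j=6).
x = i·n + j = 5·8 + 6 = 46.
Check: 32^46 ≡ 43 (mod 53).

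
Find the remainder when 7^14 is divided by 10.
9

Repeated squaring. Binary of 14 = 1110.
7^1 ≡ 7 (mod 10); 7^2 ≡ 9 (mod 10); 7^4 ≡ 1 (mod 10); 7^8 ≡ 1 (mod 10)
7^14 = 7^2 × 7^4 × 7^8 ≡ 9 (mod 10)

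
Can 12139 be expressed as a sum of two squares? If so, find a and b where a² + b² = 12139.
Not possible

Factorization: 12139 = 61 × 199
By Fermat: n is sum of two squares iff every prime p ≡ 3 (mod 4) appears to even power.
Prime(s) ≡ 3 (mod 4) with odd exponent: [(199, 1)]
Therefore 12139 cannot be expressed as a² + b².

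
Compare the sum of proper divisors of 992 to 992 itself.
abundant

Proper divisors of 992: sum = 1 + 2 + 4 + 8 + 16 + 31 + 32 + 62 + 124 + 248 + 496 = 1024
Since 1024 > 992, 992 is abundant.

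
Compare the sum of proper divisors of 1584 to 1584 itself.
abundant

Proper divisors of 1584: sum = 1 + 2 + 3 + 4 + 6 + 8 + 9 + 11 + ... + 264 + 396 + 528 + 792 (29 divisors) = 3252
Since 3252 > 1584, 1584 is abundant.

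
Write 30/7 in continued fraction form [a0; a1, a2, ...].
[4; 3, 2]

Euclidean algorithm steps:
30 = 4 × 7 + 2
7 = 3 × 2 + 1
2 = 2 × 1 + 0
Continued fraction: [4; 3, 2]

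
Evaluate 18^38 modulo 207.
72

Repeated squaring. Binary of 38 = 100110.
18^1 ≡ 18 (mod 207); 18^2 ≡ 117 (mod 207); 18^4 ≡ 27 (mod 207); 18^8 ≡ 108 (mod 207); 18^16 ≡ 72 (mod 207); 18^32 ≡ 9 (mod 207)
18^38 = 18^2 × 18^4 × 18^32 ≡ 72 (mod 207)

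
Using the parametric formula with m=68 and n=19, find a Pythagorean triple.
(4263, 2584, 4985)

Euclid's formula: a = m² - n², b = 2mn, c = m² + n²
m = 68, n = 19
a = 68² - 19² = 4624 - 361 = 4263
b = 2 × 68 × 19 = 2584
c = 68² + 19² = 4624 + 361 = 4985
Verification: 4263² + 2584² = 18173169 + 6677056 = 24850225 = 4985² ✓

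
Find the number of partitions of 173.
362326859895

p(n) counts ways to write n as a sum of positive integers (order ignored).
Euler's pentagonal recurrence: p(k) = p(k-1) + p(k-2) - p(k-5) - p(k-7) + p(k-12) + p(k-15) - ... (offsets j(3j∓1)/2, signs ++--, p(0)=1, p(<0)=0).
DP table for k = 0..172: p(0)=1, p(1)=1, p(2)=2, p(3)=3, p(4)=5, p(5)=7, p(6)=11, p(7)=15, p(8)=22, p(9)=30, p(10)=42, p(11)=56, p(12)=77, p(13)=101, p(14)=135, p(15)=176, p(16)=231, p(17)=297, p(18)=385, p(19)=490, p(20)=627, p(21)=792, p(22)=1002, p(23)=1255, p(24)=1575, p(25)=1958, p(26)=2436, p(27)=3010, p(28)=3718, p(29)=4565, p(30)=5604, p(31)=6842, p(32)=8349, p(33)=10143, p(34)=12310, p(35)=14883, p(36)=17977, p(37)=21637, p(38)=26015, p(39)=31185, p(40)=37338, p(41)=44583, p(42)=53174, p(43)=63261, p(44)=75175, p(45)=89134, p(46)=105558, p(47)=124754, p(48)=147273, p(49)=173525, p(50)=204226, p(51)=239943, p(52)=281589, p(53)=329931, p(54)=386155, p(55)=451276, p(56)=526823, p(57)=614154, p(58)=715220, p(59)=831820, p(60)=966467, p(61)=1121505, p(62)=1300156, p(63)=1505499, p(64)=1741630, p(65)=2012558, p(66)=2323520, p(67)=2679689, p(68)=3087735, p(69)=3554345, p(70)=4087968, p(71)=4697205, p(72)=5392783, p(73)=6185689, p(74)=7089500, p(75)=8118264, p(76)=9289091, p(77)=10619863, p(78)=12132164, p(79)=13848650, p(80)=15796476, p(81)=18004327, p(82)=20506255, p(83)=23338469, p(84)=26543660, p(85)=30167357, p(86)=34262962, p(87)=38887673, p(88)=44108109, p(89)=49995925, p(90)=56634173, p(91)=64112359, p(92)=72533807, p(93)=82010177, p(94)=92669720, p(95)=104651419, p(96)=118114304, p(97)=133230930, p(98)=150198136, p(99)=169229875, p(100)=190569292, p(101)=214481126, p(102)=241265379, p(103)=271248950, p(104)=304801365, p(105)=342325709, p(106)=384276336, p(107)=431149389, p(108)=483502844, p(109)=541946240, p(110)=607163746, p(111)=679903203, p(112)=761002156, p(113)=851376628, p(114)=952050665, p(115)=1064144451, p(116)=1188908248, p(117)=1327710076, p(118)=1482074143, p(119)=1653668665, p(120)=1844349560, p(121)=2056148051, p(122)=2291320912, p(123)=2552338241, p(124)=2841940500, p(125)=3163127352, p(126)=3519222692, p(127)=3913864295, p(128)=4351078600, p(129)=4835271870, p(130)=5371315400, p(131)=5964539504, p(132)=6620830889, p(133)=7346629512, p(134)=8149040695, p(135)=9035836076, p(136)=10015581680, p(137)=11097645016, p(138)=12292341831, p(139)=13610949895, p(140)=15065878135, p(141)=16670689208, p(142)=18440293320, p(143)=20390982757, p(144)=22540654445, p(145)=24908858009, p(146)=27517052599, p(147)=30388671978, p(148)=33549419497, p(149)=37027355200, p(150)=40853235313, p(151)=45060624582, p(152)=49686288421, p(153)=54770336324, p(154)=60356673280, p(155)=66493182097, p(156)=73232243759, p(157)=80630964769, p(158)=88751778802, p(159)=97662728555, p(160)=107438159466, p(161)=118159068427, p(162)=129913904637, p(163)=142798995930, p(164)=156919475295, p(165)=172389800255, p(166)=189334822579, p(167)=207890420102, p(168)=228204732751, p(169)=250438925115, p(170)=274768617130, p(171)=301384802048, p(172)=330495499613.
Final step: p(173) = p(172) + p(171) - p(168) - p(166) + p(161) + p(158) - p(151) - p(147) + p(138) + p(133) - p(122) - p(116) + p(103) + p(96) - p(81) - p(73) + p(56) + p(47) - p(28) - p(18)
= 330495499613 + 301384802048 - 228204732751 - 189334822579 + 118159068427 + 88751778802 - 45060624582 - 30388671978 + 12292341831 + 7346629512 - 2291320912 - 1188908248 + 271248950 + 118114304 - 18004327 - 6185689 + 526823 + 124754 - 3718 - 385
= 362326859895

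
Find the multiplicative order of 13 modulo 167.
166

167 is prime, so ord(13) divides φ(167) = 166.
Divisors of 166: 1, 2, 83, 166.
Repeated squaring: 13^1 ≡ 13, 13^2 ≡ 2, 13^4 ≡ 4, 13^8 ≡ 16, 13^16 ≡ 89, 13^32 ≡ 72, 13^64 ≡ 7, 13^128 ≡ 49 (mod 167).
Test 13^d mod 167 for each divisor d in increasing order:
13^1 ≡ 13
13^2 ≡ 2
13^83 = 13^64·13^16·13^2·13^1 ≡ 166
13^166 = 13^128·13^32·13^4·13^2 ≡ 1  ← first divisor giving 1
The order is 166.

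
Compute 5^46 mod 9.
4

Repeated squaring. Binary of 46 = 101110.
5^1 ≡ 5 (mod 9); 5^2 ≡ 7 (mod 9); 5^4 ≡ 4 (mod 9); 5^8 ≡ 7 (mod 9); 5^16 ≡ 4 (mod 9); 5^32 ≡ 7 (mod 9)
5^46 = 5^2 × 5^4 × 5^8 × 5^32 ≡ 4 (mod 9)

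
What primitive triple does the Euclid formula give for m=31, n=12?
(817, 744, 1105)

Euclid's formula: a = m² - n², b = 2mn, c = m² + n²
m = 31, n = 12
a = 31² - 12² = 961 - 144 = 817
b = 2 × 31 × 12 = 744
c = 31² + 12² = 961 + 144 = 1105
Verification: 817² + 744² = 667489 + 553536 = 1221025 = 1105² ✓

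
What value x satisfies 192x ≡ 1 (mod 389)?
233

gcd(192, 389) = 1, so the inverse exists.
Extended Euclidean algorithm on (389, 192):
389 = 2 × 192 + 5  ⟹  5 = (1)·389 + (-2)·192
192 = 38 × 5 + 2  ⟹  2 = (-38)·389 + (77)·192
5 = 2 × 2 + 1  ⟹  1 = (77)·389 + (-156)·192
So (-156)·192 ≡ 1 (mod 389), i.e. 192^(-1) ≡ -156 ≡ 233 (mod 389).
Check: 192 × 233 = 44736 ≡ 1 (mod 389)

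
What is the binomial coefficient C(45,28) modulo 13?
6

Using Lucas' theorem:
Write n=45 and k=28 in base 13:
n in base 13: [3, 6]
k in base 13: [2, 2]
C(45,28) mod 13 = ∏ C(n_i, k_i) mod 13
Digit binomials (mod 13): C(3,2) = 3; C(6,2) = 15 ≡ 2
Product: 3 × 2 = 6 ≡ 6 (mod 13)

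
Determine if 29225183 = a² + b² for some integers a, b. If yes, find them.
Not possible

Factorization: 29225183 = 13 × 131^3
By Fermat: n is sum of two squares iff every prime p ≡ 3 (mod 4) appears to even power.
Prime(s) ≡ 3 (mod 4) with odd exponent: [(131, 3)]
Therefore 29225183 cannot be expressed as a² + b².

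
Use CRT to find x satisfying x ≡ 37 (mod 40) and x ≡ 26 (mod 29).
1157

Using Chinese Remainder Theorem:
M = 40 × 29 = 1160
M1 = 29, M2 = 40
y1 = 29^(-1) mod 40 = 29
y2 = 40^(-1) mod 29 = 8
x = (37×29×29 + 26×40×8) mod 1160 = 1157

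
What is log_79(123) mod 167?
77

Baby-step giant-step with step n = ⌈√167⌉ = 13.
Baby steps 79^j mod 167 (j:value) for j=0..12: 0:1, 1:79, 2:62, 3:55, 4:3, 5:70, 6:19, 7:165, 8:9, 9:43, 10:57, 11:161, 12:27.
Giant-step multiplier: 79^(-13) ≡ 79^(166-13) = 79^153 ≡ 145 (mod 167).
Giant steps γ_i = 123·145^i mod 167: γ_0=123, γ_1=133, γ_2=80, γ_3=77, γ_4=143, γ_5=27 (in table at j=12).
x = i·n + j = 5·13 + 12 = 77.
Check: 79^77 ≡ 123 (mod 167).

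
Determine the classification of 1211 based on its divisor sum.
deficient

Proper divisors of 1211: sum = 1 + 7 + 173 = 181
Since 181 < 1211, 1211 is deficient.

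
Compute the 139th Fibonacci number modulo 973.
418

Matrix identity: Q^n = [[F_(n+1), F_n], [F_n, F_(n-1)]] with Q = [[1,1],[1,0]].
n = 139 = 10001011₂. Square-and-multiply, entries mod 973:
Q^1 = [[1,1],[1,0]]
Q^2 = (Q^1)² = [[2,1],[1,1]]
Q^4 = (Q^2)² = [[5,3],[3,2]]
Q^8 = (Q^4)² = [[34,21],[21,13]]
Q^17 = (Q^8)²·Q = [[638,624],[624,14]]
Q^34 = (Q^17)² = [[506,134],[134,372]]
Q^69 = (Q^34)²·Q = [[498,579],[579,892]]
Q^139 = (Q^69)²·Q = [[557,418],[418,139]]
F_139 mod 973 = Q^139[0][1] = 418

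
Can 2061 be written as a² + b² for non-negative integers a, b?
6² + 45² (a=6, b=45)

Factorization: 2061 = 3^2 × 229
By Fermat: n is sum of two squares iff every prime p ≡ 3 (mod 4) appears to even power.
All primes ≡ 3 (mod 4) appear to even power.
Search a = 0, 1, 2, … for 2061 - a² a perfect square: first hit at a = 6: 2061 - 36 = 2025 = 45².
2061 = 6² + 45² = 36 + 2025 ✓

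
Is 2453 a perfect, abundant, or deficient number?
deficient

Proper divisors of 2453: sum = 1 + 11 + 223 = 235
Since 235 < 2453, 2453 is deficient.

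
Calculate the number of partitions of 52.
281589

p(n) counts ways to write n as a sum of positive integers (order ignored).
Euler's pentagonal recurrence: p(k) = p(k-1) + p(k-2) - p(k-5) - p(k-7) + p(k-12) + p(k-15) - ... (offsets j(3j∓1)/2, signs ++--, p(0)=1, p(<0)=0).
DP table for k = 0..51: p(0)=1, p(1)=1, p(2)=2, p(3)=3, p(4)=5, p(5)=7, p(6)=11, p(7)=15, p(8)=22, p(9)=30, p(10)=42, p(11)=56, p(12)=77, p(13)=101, p(14)=135, p(15)=176, p(16)=231, p(17)=297, p(18)=385, p(19)=490, p(20)=627, p(21)=792, p(22)=1002, p(23)=1255, p(24)=1575, p(25)=1958, p(26)=2436, p(27)=3010, p(28)=3718, p(29)=4565, p(30)=5604, p(31)=6842, p(32)=8349, p(33)=10143, p(34)=12310, p(35)=14883, p(36)=17977, p(37)=21637, p(38)=26015, p(39)=31185, p(40)=37338, p(41)=44583, p(42)=53174, p(43)=63261, p(44)=75175, p(45)=89134, p(46)=105558, p(47)=124754, p(48)=147273, p(49)=173525, p(50)=204226, p(51)=239943.
Final step: p(52) = p(51) + p(50) - p(47) - p(45) + p(40) + p(37) - p(30) - p(26) + p(17) + p(12) - p(1)
= 239943 + 204226 - 124754 - 89134 + 37338 + 21637 - 5604 - 2436 + 297 + 77 - 1
= 281589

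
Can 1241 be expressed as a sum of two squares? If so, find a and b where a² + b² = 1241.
4² + 35² (a=4, b=35)

Factorization: 1241 = 17 × 73
By Fermat: n is sum of two squares iff every prime p ≡ 3 (mod 4) appears to even power.
All primes ≡ 3 (mod 4) appear to even power.
Search a = 0, 1, 2, … for 1241 - a² a perfect square: first hit at a = 4: 1241 - 16 = 1225 = 35².
1241 = 4² + 35² = 16 + 1225 ✓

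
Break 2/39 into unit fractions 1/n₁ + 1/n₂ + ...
1/20 + 1/780

Greedy algorithm:
2/39: ceiling(39/2) = 20, use 1/20
1/780: ceiling(780/1) = 780, use 1/780
Result: 2/39 = 1/20 + 1/780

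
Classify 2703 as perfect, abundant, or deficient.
deficient

Proper divisors of 2703: sum = 1 + 3 + 17 + 51 + 53 + 159 + 901 = 1185
Since 1185 < 2703, 2703 is deficient.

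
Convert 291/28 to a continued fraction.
[10; 2, 1, 1, 5]

Euclidean algorithm steps:
291 = 10 × 28 + 11
28 = 2 × 11 + 6
11 = 1 × 6 + 5
6 = 1 × 5 + 1
5 = 5 × 1 + 0
Continued fraction: [10; 2, 1, 1, 5]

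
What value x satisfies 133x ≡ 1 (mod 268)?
133

gcd(133, 268) = 1, so the inverse exists.
Extended Euclidean algorithm on (268, 133):
268 = 2 × 133 + 2  ⟹  2 = (1)·268 + (-2)·133
133 = 66 × 2 + 1  ⟹  1 = (-66)·268 + (133)·133
So (133)·133 ≡ 1 (mod 268), i.e. 133^(-1) ≡ 133 (mod 268).
Check: 133 × 133 = 17689 ≡ 1 (mod 268)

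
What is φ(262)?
130

262 = 2 × 131
φ(n) = n × ∏(1 - 1/p) for each prime p dividing n
φ(262) = 262 × (1 - 1/2) × (1 - 1/131) = 130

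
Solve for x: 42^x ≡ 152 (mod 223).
196

Baby-step giant-step with step n = ⌈√223⌉ = 15.
Baby steps 42^j mod 223 (j:value) for j=0..14: 0:1, 1:42, 2:203, 3:52, 4:177, 5:75, 6:28, 7:61, 8:109, 9:118, 10:50, 11:93, 12:115, 13:147, 14:153.
Giant-step multiplier: 42^(-15) ≡ 42^(222-15) = 42^207 ≡ 87 (mod 223).
Giant steps γ_i = 152·87^i mod 223: γ_0=152, γ_1=67, γ_2=31, γ_3=21, γ_4=43, γ_5=173, γ_6=110, γ_7=204, γ_8=131, γ_9=24, γ_10=81, γ_11=134, γ_12=62, γ_13=42 (in table at j=1).
x = i·n + j = 13·15 + 1 = 196.
Check: 42^196 ≡ 152 (mod 223).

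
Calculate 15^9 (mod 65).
5

Repeated squaring. Binary of 9 = 1001.
15^1 ≡ 15 (mod 65); 15^2 ≡ 30 (mod 65); 15^4 ≡ 55 (mod 65); 15^8 ≡ 35 (mod 65)
15^9 = 15^1 × 15^8 ≡ 5 (mod 65)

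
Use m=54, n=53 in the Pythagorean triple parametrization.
(107, 5724, 5725)

Euclid's formula: a = m² - n², b = 2mn, c = m² + n²
m = 54, n = 53
a = 54² - 53² = 2916 - 2809 = 107
b = 2 × 54 × 53 = 5724
c = 54² + 53² = 2916 + 2809 = 5725
Verification: 107² + 5724² = 11449 + 32764176 = 32775625 = 5725² ✓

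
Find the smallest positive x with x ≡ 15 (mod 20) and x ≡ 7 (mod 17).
75

Using Chinese Remainder Theorem:
M = 20 × 17 = 340
M1 = 17, M2 = 20
y1 = 17^(-1) mod 20 = 13
y2 = 20^(-1) mod 17 = 6
x = (15×17×13 + 7×20×6) mod 340 = 75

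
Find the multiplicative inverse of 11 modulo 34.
31

gcd(11, 34) = 1, so the inverse exists.
Extended Euclidean algorithm on (34, 11):
34 = 3 × 11 + 1  ⟹  1 = (1)·34 + (-3)·11
So (-3)·11 ≡ 1 (mod 34), i.e. 11^(-1) ≡ -3 ≡ 31 (mod 34).
Check: 11 × 31 = 341 ≡ 1 (mod 34)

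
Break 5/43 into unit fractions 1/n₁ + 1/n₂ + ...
1/9 + 1/194 + 1/75078

Greedy algorithm:
5/43: ceiling(43/5) = 9, use 1/9
2/387: ceiling(387/2) = 194, use 1/194
1/75078: ceiling(75078/1) = 75078, use 1/75078
Result: 5/43 = 1/9 + 1/194 + 1/75078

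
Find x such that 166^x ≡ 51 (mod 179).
132

Baby-step giant-step with step n = ⌈√179⌉ = 14.
Baby steps 166^j mod 179 (j:value) for j=0..13: 0:1, 1:166, 2:169, 3:130, 4:100, 5:132, 6:74, 7:112, 8:155, 9:133, 10:61, 11:102, 12:106, 13:54.
Giant-step multiplier: 166^(-14) ≡ 166^(178-14) = 166^164 ≡ 64 (mod 179).
Giant steps γ_i = 51·64^i mod 179: γ_0=51, γ_1=42, γ_2=3, γ_3=13, γ_4=116, γ_5=85, γ_6=70, γ_7=5, γ_8=141, γ_9=74 (in table at j=6).
x = i·n + j = 9·14 + 6 = 132.
Check: 166^132 ≡ 51 (mod 179).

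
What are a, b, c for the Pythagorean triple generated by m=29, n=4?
(825, 232, 857)

Euclid's formula: a = m² - n², b = 2mn, c = m² + n²
m = 29, n = 4
a = 29² - 4² = 841 - 16 = 825
b = 2 × 29 × 4 = 232
c = 29² + 4² = 841 + 16 = 857
Verification: 825² + 232² = 680625 + 53824 = 734449 = 857² ✓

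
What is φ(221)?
192

221 = 13 × 17
φ(n) = n × ∏(1 - 1/p) for each prime p dividing n
φ(221) = 221 × (1 - 1/13) × (1 - 1/17) = 192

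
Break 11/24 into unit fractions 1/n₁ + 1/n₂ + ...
1/3 + 1/8

Greedy algorithm:
11/24: ceiling(24/11) = 3, use 1/3
1/8: ceiling(8/1) = 8, use 1/8
Result: 11/24 = 1/3 + 1/8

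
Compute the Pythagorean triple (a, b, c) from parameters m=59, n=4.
(3465, 472, 3497)

Euclid's formula: a = m² - n², b = 2mn, c = m² + n²
m = 59, n = 4
a = 59² - 4² = 3481 - 16 = 3465
b = 2 × 59 × 4 = 472
c = 59² + 4² = 3481 + 16 = 3497
Verification: 3465² + 472² = 12006225 + 222784 = 12229009 = 3497² ✓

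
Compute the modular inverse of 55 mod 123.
85

gcd(55, 123) = 1, so the inverse exists.
Extended Euclidean algorithm on (123, 55):
123 = 2 × 55 + 13  ⟹  13 = (1)·123 + (-2)·55
55 = 4 × 13 + 3  ⟹  3 = (-4)·123 + (9)·55
13 = 4 × 3 + 1  ⟹  1 = (17)·123 + (-38)·55
So (-38)·55 ≡ 1 (mod 123), i.e. 55^(-1) ≡ -38 ≡ 85 (mod 123).
Check: 55 × 85 = 4675 ≡ 1 (mod 123)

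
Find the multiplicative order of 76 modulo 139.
46

139 is prime, so ord(76) divides φ(139) = 138.
Divisors of 138: 1, 2, 3, 6, 23, 46, 69, 138.
Repeated squaring: 76^1 ≡ 76, 76^2 ≡ 77, 76^4 ≡ 91, 76^8 ≡ 80, 76^16 ≡ 6, 76^32 ≡ 36, 76^64 ≡ 45, 76^128 ≡ 79 (mod 139).
Test 76^d mod 139 for each divisor d in increasing order:
76^1 ≡ 76
76^2 ≡ 77
76^3 = 76^2·76^1 ≡ 14
76^6 = 76^4·76^2 ≡ 57
76^23 = 76^16·76^4·76^2·76^1 ≡ 138
76^46 = 76^32·76^8·76^4·76^2 ≡ 1  ← first divisor giving 1
The order is 46.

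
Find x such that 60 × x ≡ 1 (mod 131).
107

gcd(60, 131) = 1, so the inverse exists.
Extended Euclidean algorithm on (131, 60):
131 = 2 × 60 + 11  ⟹  11 = (1)·131 + (-2)·60
60 = 5 × 11 + 5  ⟹  5 = (-5)·131 + (11)·60
11 = 2 × 5 + 1  ⟹  1 = (11)·131 + (-24)·60
So (-24)·60 ≡ 1 (mod 131), i.e. 60^(-1) ≡ -24 ≡ 107 (mod 131).
Check: 60 × 107 = 6420 ≡ 1 (mod 131)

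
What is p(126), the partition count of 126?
3519222692

p(n) counts ways to write n as a sum of positive integers (order ignored).
Euler's pentagonal recurrence: p(k) = p(k-1) + p(k-2) - p(k-5) - p(k-7) + p(k-12) + p(k-15) - ... (offsets j(3j∓1)/2, signs ++--, p(0)=1, p(<0)=0).
DP table for k = 0..125: p(0)=1, p(1)=1, p(2)=2, p(3)=3, p(4)=5, p(5)=7, p(6)=11, p(7)=15, p(8)=22, p(9)=30, p(10)=42, p(11)=56, p(12)=77, p(13)=101, p(14)=135, p(15)=176, p(16)=231, p(17)=297, p(18)=385, p(19)=490, p(20)=627, p(21)=792, p(22)=1002, p(23)=1255, p(24)=1575, p(25)=1958, p(26)=2436, p(27)=3010, p(28)=3718, p(29)=4565, p(30)=5604, p(31)=6842, p(32)=8349, p(33)=10143, p(34)=12310, p(35)=14883, p(36)=17977, p(37)=21637, p(38)=26015, p(39)=31185, p(40)=37338, p(41)=44583, p(42)=53174, p(43)=63261, p(44)=75175, p(45)=89134, p(46)=105558, p(47)=124754, p(48)=147273, p(49)=173525, p(50)=204226, p(51)=239943, p(52)=281589, p(53)=329931, p(54)=386155, p(55)=451276, p(56)=526823, p(57)=614154, p(58)=715220, p(59)=831820, p(60)=966467, p(61)=1121505, p(62)=1300156, p(63)=1505499, p(64)=1741630, p(65)=2012558, p(66)=2323520, p(67)=2679689, p(68)=3087735, p(69)=3554345, p(70)=4087968, p(71)=4697205, p(72)=5392783, p(73)=6185689, p(74)=7089500, p(75)=8118264, p(76)=9289091, p(77)=10619863, p(78)=12132164, p(79)=13848650, p(80)=15796476, p(81)=18004327, p(82)=20506255, p(83)=23338469, p(84)=26543660, p(85)=30167357, p(86)=34262962, p(87)=38887673, p(88)=44108109, p(89)=49995925, p(90)=56634173, p(91)=64112359, p(92)=72533807, p(93)=82010177, p(94)=92669720, p(95)=104651419, p(96)=118114304, p(97)=133230930, p(98)=150198136, p(99)=169229875, p(100)=190569292, p(101)=214481126, p(102)=241265379, p(103)=271248950, p(104)=304801365, p(105)=342325709, p(106)=384276336, p(107)=431149389, p(108)=483502844, p(109)=541946240, p(110)=607163746, p(111)=679903203, p(112)=761002156, p(113)=851376628, p(114)=952050665, p(115)=1064144451, p(116)=1188908248, p(117)=1327710076, p(118)=1482074143, p(119)=1653668665, p(120)=1844349560, p(121)=2056148051, p(122)=2291320912, p(123)=2552338241, p(124)=2841940500, p(125)=3163127352.
Final step: p(126) = p(125) + p(124) - p(121) - p(119) + p(114) + p(111) - p(104) - p(100) + p(91) + p(86) - p(75) - p(69) + p(56) + p(49) - p(34) - p(26) + p(9) + p(0)
= 3163127352 + 2841940500 - 2056148051 - 1653668665 + 952050665 + 679903203 - 304801365 - 190569292 + 64112359 + 34262962 - 8118264 - 3554345 + 526823 + 173525 - 12310 - 2436 + 30 + 1
= 3519222692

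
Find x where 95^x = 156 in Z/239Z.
143

Baby-step giant-step with step n = ⌈√239⌉ = 16.
Baby steps 95^j mod 239 (j:value) for j=0..15: 0:1, 1:95, 2:182, 3:82, 4:142, 5:106, 6:32, 7:172, 8:88, 9:234, 10:3, 11:46, 12:68, 13:7, 14:187, 15:79.
Giant-step multiplier: 95^(-16) ≡ 95^(238-16) = 95^222 ≡ 122 (mod 239).
Giant steps γ_i = 156·122^i mod 239: γ_0=156, γ_1=151, γ_2=19, γ_3=167, γ_4=59, γ_5=28, γ_6=70, γ_7=175, γ_8=79 (in table at j=15).
x = i·n + j = 8·16 + 15 = 143.
Check: 95^143 ≡ 156 (mod 239).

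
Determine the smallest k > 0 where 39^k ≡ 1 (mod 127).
126

127 is prime, so ord(39) divides φ(127) = 126.
Divisors of 126: 1, 2, 3, 6, 7, 9, 14, 18, 21, 42, 63, 126.
Repeated squaring: 39^1 ≡ 39, 39^2 ≡ 124, 39^4 ≡ 9, 39^8 ≡ 81, 39^16 ≡ 84, 39^32 ≡ 71, 39^64 ≡ 88 (mod 127).
Test 39^d mod 127 for each divisor d in increasing order:
39^1 ≡ 39
39^2 ≡ 124
39^3 = 39^2·39^1 ≡ 10
39^6 = 39^4·39^2 ≡ 100
39^7 = 39^4·39^2·39^1 ≡ 90
39^9 = 39^8·39^1 ≡ 111
39^14 = 39^8·39^4·39^2 ≡ 99
39^18 = 39^16·39^2 ≡ 2
39^21 = 39^16·39^4·39^1 ≡ 20
39^42 = 39^32·39^8·39^2 ≡ 19
39^63 = 39^32·39^16·39^8·39^4·39^2·39^1 ≡ 126
39^126 = 39^64·39^32·39^16·39^8·39^4·39^2 ≡ 1  ← first divisor giving 1
The order is 126.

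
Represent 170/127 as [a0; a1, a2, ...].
[1; 2, 1, 20, 2]

Euclidean algorithm steps:
170 = 1 × 127 + 43
127 = 2 × 43 + 41
43 = 1 × 41 + 2
41 = 20 × 2 + 1
2 = 2 × 1 + 0
Continued fraction: [1; 2, 1, 20, 2]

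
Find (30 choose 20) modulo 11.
0

Using Lucas' theorem:
Write n=30 and k=20 in base 11:
n in base 11: [2, 8]
k in base 11: [1, 9]
C(30,20) mod 11 = ∏ C(n_i, k_i) mod 11
Digit binomials (mod 11): C(2,1) = 2; C(8,9) = 0 (k_i > n_i)
Product: 2 × 0 = 0 ≡ 0 (mod 11)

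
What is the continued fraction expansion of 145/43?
[3; 2, 1, 2, 5]

Euclidean algorithm steps:
145 = 3 × 43 + 16
43 = 2 × 16 + 11
16 = 1 × 11 + 5
11 = 2 × 5 + 1
5 = 5 × 1 + 0
Continued fraction: [3; 2, 1, 2, 5]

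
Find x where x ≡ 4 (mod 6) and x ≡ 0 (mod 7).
28

Using Chinese Remainder Theorem:
M = 6 × 7 = 42
M1 = 7, M2 = 6
y1 = 7^(-1) mod 6 = 1
y2 = 6^(-1) mod 7 = 6
x = (4×7×1 + 0×6×6) mod 42 = 28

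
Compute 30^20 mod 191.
30

Repeated squaring. Binary of 20 = 10100.
30^1 ≡ 30 (mod 191); 30^2 ≡ 136 (mod 191); 30^4 ≡ 160 (mod 191); 30^8 ≡ 6 (mod 191); 30^16 ≡ 36 (mod 191)
30^20 = 30^4 × 30^16 ≡ 30 (mod 191)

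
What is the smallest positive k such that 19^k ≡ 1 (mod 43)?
42

43 is prime, so ord(19) divides φ(43) = 42.
Divisors of 42: 1, 2, 3, 6, 7, 14, 21, 42.
Repeated squaring: 19^1 ≡ 19, 19^2 ≡ 17, 19^4 ≡ 31, 19^8 ≡ 15, 19^16 ≡ 10, 19^32 ≡ 14 (mod 43).
Test 19^d mod 43 for each divisor d in increasing order:
19^1 ≡ 19
19^2 ≡ 17
19^3 = 19^2·19^1 ≡ 22
19^6 = 19^4·19^2 ≡ 11
19^7 = 19^4·19^2·19^1 ≡ 37
19^14 = 19^8·19^4·19^2 ≡ 36
19^21 = 19^16·19^4·19^1 ≡ 42
19^42 = 19^32·19^8·19^2 ≡ 1  ← first divisor giving 1
The order is 42.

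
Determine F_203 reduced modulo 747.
521

Matrix identity: Q^n = [[F_(n+1), F_n], [F_n, F_(n-1)]] with Q = [[1,1],[1,0]].
n = 203 = 11001011₂. Square-and-multiply, entries mod 747:
Q^1 = [[1,1],[1,0]]
Q^3 = (Q^1)²·Q = [[3,2],[2,1]]
Q^6 = (Q^3)² = [[13,8],[8,5]]
Q^12 = (Q^6)² = [[233,144],[144,89]]
Q^25 = (Q^12)²·Q = [[379,325],[325,54]]
Q^50 = (Q^25)² = [[515,289],[289,226]]
Q^101 = (Q^50)²·Q = [[404,644],[644,507]]
Q^203 = (Q^101)²·Q = [[63,521],[521,289]]
F_203 mod 747 = Q^203[0][1] = 521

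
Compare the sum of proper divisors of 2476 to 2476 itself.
deficient

Proper divisors of 2476: sum = 1 + 2 + 4 + 619 + 1238 = 1864
Since 1864 < 2476, 2476 is deficient.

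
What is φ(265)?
208

265 = 5 × 53
φ(n) = n × ∏(1 - 1/p) for each prime p dividing n
φ(265) = 265 × (1 - 1/5) × (1 - 1/53) = 208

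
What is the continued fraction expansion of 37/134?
[0; 3, 1, 1, 1, 1, 1, 4]

Euclidean algorithm steps:
37 = 0 × 134 + 37
134 = 3 × 37 + 23
37 = 1 × 23 + 14
23 = 1 × 14 + 9
14 = 1 × 9 + 5
9 = 1 × 5 + 4
5 = 1 × 4 + 1
4 = 4 × 1 + 0
Continued fraction: [0; 3, 1, 1, 1, 1, 1, 4]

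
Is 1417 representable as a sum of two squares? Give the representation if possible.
11² + 36² (a=11, b=36)

Factorization: 1417 = 13 × 109
By Fermat: n is sum of two squares iff every prime p ≡ 3 (mod 4) appears to even power.
All primes ≡ 3 (mod 4) appear to even power.
Search a = 0, 1, 2, … for 1417 - a² a perfect square: first hit at a = 11: 1417 - 121 = 1296 = 36².
1417 = 11² + 36² = 121 + 1296 ✓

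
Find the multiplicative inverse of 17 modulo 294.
173

gcd(17, 294) = 1, so the inverse exists.
Extended Euclidean algorithm on (294, 17):
294 = 17 × 17 + 5  ⟹  5 = (1)·294 + (-17)·17
17 = 3 × 5 + 2  ⟹  2 = (-3)·294 + (52)·17
5 = 2 × 2 + 1  ⟹  1 = (7)·294 + (-121)·17
So (-121)·17 ≡ 1 (mod 294), i.e. 17^(-1) ≡ -121 ≡ 173 (mod 294).
Check: 17 × 173 = 2941 ≡ 1 (mod 294)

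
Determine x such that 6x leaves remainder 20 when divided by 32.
x ≡ 14 (mod 16)

gcd(6, 32) = 2, which divides 20, so solutions exist.
Divide through by 2: 3x ≡ 10 (mod 16).
Find 3^(-1) mod 16 by the extended Euclidean algorithm:
16 = 5 × 3 + 1  ⟹  1 = (1)·16 + (-5)·3
So (-5)·3 ≡ 1 (mod 16), i.e. 3^(-1) ≡ -5 ≡ 11 (mod 16).
x ≡ 11 × 10 = 110 ≡ 14 (mod 16).
Check: 6 × 14 = 84 ≡ 20 (mod 32).
x ≡ 14 (mod 16), giving 2 solutions mod 32.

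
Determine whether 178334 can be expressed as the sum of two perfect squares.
Not possible

Factorization: 178334 = 2 × 13 × 19^3
By Fermat: n is sum of two squares iff every prime p ≡ 3 (mod 4) appears to even power.
Prime(s) ≡ 3 (mod 4) with odd exponent: [(19, 3)]
Therefore 178334 cannot be expressed as a² + b².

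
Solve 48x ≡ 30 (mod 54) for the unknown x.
x ≡ 4 (mod 9)

gcd(48, 54) = 6, which divides 30, so solutions exist.
Divide through by 6: 8x ≡ 5 (mod 9).
Find 8^(-1) mod 9 by the extended Euclidean algorithm:
9 = 1 × 8 + 1  ⟹  1 = (1)·9 + (-1)·8
So (-1)·8 ≡ 1 (mod 9), i.e. 8^(-1) ≡ -1 ≡ 8 (mod 9).
x ≡ 8 × 5 = 40 ≡ 4 (mod 9).
Check: 48 × 4 = 192 ≡ 30 (mod 54).
x ≡ 4 (mod 9), giving 6 solutions mod 54.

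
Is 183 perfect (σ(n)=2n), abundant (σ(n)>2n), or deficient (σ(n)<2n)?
deficient

Proper divisors of 183: sum = 1 + 3 + 61 = 65
Since 65 < 183, 183 is deficient.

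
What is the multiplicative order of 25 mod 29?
7

29 is prime, so ord(25) divides φ(29) = 28.
Divisors of 28: 1, 2, 4, 7, 14, 28.
Repeated squaring: 25^1 ≡ 25, 25^2 ≡ 16, 25^4 ≡ 24, 25^8 ≡ 25, 25^16 ≡ 16 (mod 29).
Test 25^d mod 29 for each divisor d in increasing order:
25^1 ≡ 25
25^2 ≡ 16
25^4 ≡ 24
25^7 = 25^4·25^2·25^1 ≡ 1  ← first divisor giving 1
The order is 7.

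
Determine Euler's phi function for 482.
240

482 = 2 × 241
φ(n) = n × ∏(1 - 1/p) for each prime p dividing n
φ(482) = 482 × (1 - 1/2) × (1 - 1/241) = 240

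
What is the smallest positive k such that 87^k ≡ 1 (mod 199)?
198

199 is prime, so ord(87) divides φ(199) = 198.
Divisors of 198: 1, 2, 3, 6, 9, 11, 18, 22, 33, 66, 99, 198.
Repeated squaring: 87^1 ≡ 87, 87^2 ≡ 7, 87^4 ≡ 49, 87^8 ≡ 13, 87^16 ≡ 169, 87^32 ≡ 104, 87^64 ≡ 70, 87^128 ≡ 124 (mod 199).
Test 87^d mod 199 for each divisor d in increasing order:
87^1 ≡ 87
87^2 ≡ 7
87^3 = 87^2·87^1 ≡ 12
87^6 = 87^4·87^2 ≡ 144
87^9 = 87^8·87^1 ≡ 136
87^11 = 87^8·87^2·87^1 ≡ 156
87^18 = 87^16·87^2 ≡ 188
87^22 = 87^16·87^4·87^2 ≡ 58
87^33 = 87^32·87^1 ≡ 93
87^66 = 87^64·87^2 ≡ 92
87^99 = 87^64·87^32·87^2·87^1 ≡ 198
87^198 = 87^128·87^64·87^4·87^2 ≡ 1  ← first divisor giving 1
The order is 198.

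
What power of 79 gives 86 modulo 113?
99

Baby-step giant-step with step n = ⌈√113⌉ = 11.
Baby steps 79^j mod 113 (j:value) for j=0..10: 0:1, 1:79, 2:26, 3:20, 4:111, 5:68, 6:61, 7:73, 8:4, 9:90, 10:104.
Giant-step multiplier: 79^(-11) ≡ 79^(112-11) = 79^101 ≡ 89 (mod 113).
Giant steps γ_i = 86·89^i mod 113: γ_0=86, γ_1=83, γ_2=42, γ_3=9, γ_4=10, γ_5=99, γ_6=110, γ_7=72, γ_8=80, γ_9=1 (in table at j=0).
x = i·n + j = 9·11 + 0 = 99.
Check: 79^99 ≡ 86 (mod 113).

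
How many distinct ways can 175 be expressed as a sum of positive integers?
435157697830

p(n) counts ways to write n as a sum of positive integers (order ignored).
Euler's pentagonal recurrence: p(k) = p(k-1) + p(k-2) - p(k-5) - p(k-7) + p(k-12) + p(k-15) - ... (offsets j(3j∓1)/2, signs ++--, p(0)=1, p(<0)=0).
DP table for k = 0..174: p(0)=1, p(1)=1, p(2)=2, p(3)=3, p(4)=5, p(5)=7, p(6)=11, p(7)=15, p(8)=22, p(9)=30, p(10)=42, p(11)=56, p(12)=77, p(13)=101, p(14)=135, p(15)=176, p(16)=231, p(17)=297, p(18)=385, p(19)=490, p(20)=627, p(21)=792, p(22)=1002, p(23)=1255, p(24)=1575, p(25)=1958, p(26)=2436, p(27)=3010, p(28)=3718, p(29)=4565, p(30)=5604, p(31)=6842, p(32)=8349, p(33)=10143, p(34)=12310, p(35)=14883, p(36)=17977, p(37)=21637, p(38)=26015, p(39)=31185, p(40)=37338, p(41)=44583, p(42)=53174, p(43)=63261, p(44)=75175, p(45)=89134, p(46)=105558, p(47)=124754, p(48)=147273, p(49)=173525, p(50)=204226, p(51)=239943, p(52)=281589, p(53)=329931, p(54)=386155, p(55)=451276, p(56)=526823, p(57)=614154, p(58)=715220, p(59)=831820, p(60)=966467, p(61)=1121505, p(62)=1300156, p(63)=1505499, p(64)=1741630, p(65)=2012558, p(66)=2323520, p(67)=2679689, p(68)=3087735, p(69)=3554345, p(70)=4087968, p(71)=4697205, p(72)=5392783, p(73)=6185689, p(74)=7089500, p(75)=8118264, p(76)=9289091, p(77)=10619863, p(78)=12132164, p(79)=13848650, p(80)=15796476, p(81)=18004327, p(82)=20506255, p(83)=23338469, p(84)=26543660, p(85)=30167357, p(86)=34262962, p(87)=38887673, p(88)=44108109, p(89)=49995925, p(90)=56634173, p(91)=64112359, p(92)=72533807, p(93)=82010177, p(94)=92669720, p(95)=104651419, p(96)=118114304, p(97)=133230930, p(98)=150198136, p(99)=169229875, p(100)=190569292, p(101)=214481126, p(102)=241265379, p(103)=271248950, p(104)=304801365, p(105)=342325709, p(106)=384276336, p(107)=431149389, p(108)=483502844, p(109)=541946240, p(110)=607163746, p(111)=679903203, p(112)=761002156, p(113)=851376628, p(114)=952050665, p(115)=1064144451, p(116)=1188908248, p(117)=1327710076, p(118)=1482074143, p(119)=1653668665, p(120)=1844349560, p(121)=2056148051, p(122)=2291320912, p(123)=2552338241, p(124)=2841940500, p(125)=3163127352, p(126)=3519222692, p(127)=3913864295, p(128)=4351078600, p(129)=4835271870, p(130)=5371315400, p(131)=5964539504, p(132)=6620830889, p(133)=7346629512, p(134)=8149040695, p(135)=9035836076, p(136)=10015581680, p(137)=11097645016, p(138)=12292341831, p(139)=13610949895, p(140)=15065878135, p(141)=16670689208, p(142)=18440293320, p(143)=20390982757, p(144)=22540654445, p(145)=24908858009, p(146)=27517052599, p(147)=30388671978, p(148)=33549419497, p(149)=37027355200, p(150)=40853235313, p(151)=45060624582, p(152)=49686288421, p(153)=54770336324, p(154)=60356673280, p(155)=66493182097, p(156)=73232243759, p(157)=80630964769, p(158)=88751778802, p(159)=97662728555, p(160)=107438159466, p(161)=118159068427, p(162)=129913904637, p(163)=142798995930, p(164)=156919475295, p(165)=172389800255, p(166)=189334822579, p(167)=207890420102, p(168)=228204732751, p(169)=250438925115, p(170)=274768617130, p(171)=301384802048, p(172)=330495499613, p(173)=362326859895, p(174)=397125074750.
Final step: p(175) = p(174) + p(173) - p(170) - p(168) + p(163) + p(160) - p(153) - p(149) + p(140) + p(135) - p(124) - p(118) + p(105) + p(98) - p(83) - p(75) + p(58) + p(49) - p(30) - p(20)
= 397125074750 + 362326859895 - 274768617130 - 228204732751 + 142798995930 + 107438159466 - 54770336324 - 37027355200 + 15065878135 + 9035836076 - 2841940500 - 1482074143 + 342325709 + 150198136 - 23338469 - 8118264 + 715220 + 173525 - 5604 - 627
= 435157697830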